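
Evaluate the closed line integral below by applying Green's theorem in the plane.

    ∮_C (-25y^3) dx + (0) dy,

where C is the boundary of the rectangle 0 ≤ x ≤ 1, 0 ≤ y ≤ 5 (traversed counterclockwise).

Green's theorem converts the closed line integral into a double integral over the enclosed region D:

    ∮_C P dx + Q dy = ∬_D (∂Q/∂x - ∂P/∂y) dA.

Here P = -25y^3, Q = 0, so

    ∂Q/∂x = 0,    ∂P/∂y = -75y^2,
    ∂Q/∂x - ∂P/∂y = 75y^2.

D is the region 0 ≤ x ≤ 1, 0 ≤ y ≤ 5. Evaluating the double integral:

    ∬_D (75y^2) dA = ∫_0^{1} ∫_0^{5} (75y^2) dy dx.

Inner (y from 0 to 5): 3125.
Outer (x from 0 to 1): 3125.

Therefore ∮_C P dx + Q dy = 3125.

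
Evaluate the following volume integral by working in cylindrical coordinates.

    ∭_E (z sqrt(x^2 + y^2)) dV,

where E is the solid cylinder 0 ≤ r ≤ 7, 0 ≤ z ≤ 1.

In cylindrical coordinates, x = r cos(θ), y = r sin(θ), z = z, and dV = r dr dθ dz.

The integrand becomes r z, so

    ∭_E (z sqrt(x^2 + y^2)) dV = ∫_{0}^{2π} ∫_{0}^{7} ∫_{0}^{1} (r z) · r dz dr dθ.

Inner (z): r^2/2.
Middle (r from 0 to 7): 343/6.
Outer (θ): 343π/3.

Therefore the triple integral equals 343π/3.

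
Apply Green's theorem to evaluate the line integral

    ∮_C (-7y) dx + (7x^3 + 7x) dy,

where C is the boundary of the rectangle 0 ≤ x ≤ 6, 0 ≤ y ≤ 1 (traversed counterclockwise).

Green's theorem converts the closed line integral into a double integral over the enclosed region D:

    ∮_C P dx + Q dy = ∬_D (∂Q/∂x - ∂P/∂y) dA.

Here P = -7y, Q = 7x^3 + 7x, so

    ∂Q/∂x = 21x^2 + 7,    ∂P/∂y = -7,
    ∂Q/∂x - ∂P/∂y = 21x^2 + 14.

D is the region 0 ≤ x ≤ 6, 0 ≤ y ≤ 1. Evaluating the double integral:

    ∬_D (21x^2 + 14) dA = ∫_0^{6} ∫_0^{1} (21x^2 + 14) dy dx.

Inner (y from 0 to 1): 21x^2 + 14.
Outer (x from 0 to 6): 1596.

Therefore ∮_C P dx + Q dy = 1596.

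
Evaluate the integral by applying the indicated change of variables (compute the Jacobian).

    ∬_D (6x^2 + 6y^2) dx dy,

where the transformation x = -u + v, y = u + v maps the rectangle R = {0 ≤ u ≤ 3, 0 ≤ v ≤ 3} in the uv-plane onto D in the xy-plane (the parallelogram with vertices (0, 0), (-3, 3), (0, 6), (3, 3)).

Compute the Jacobian determinant of (x, y) with respect to (u, v):

    ∂(x,y)/∂(u,v) = | -1  1 | = (-1)(1) - (1)(1) = -2.
                   | 1  1 |

Its absolute value is |J| = 2 (the area scaling factor).

Substituting x = -u + v, y = u + v into the integrand,

    6x^2 + 6y^2 → 12u^2 + 12v^2,

so the integral becomes

    ∬_R (12u^2 + 12v^2) · |J| du dv = ∫_0^3 ∫_0^3 (24u^2 + 24v^2) dv du.

Inner (v): 72u^2 + 216.
Outer (u): 1296.

Therefore ∬_D (6x^2 + 6y^2) dx dy = 1296.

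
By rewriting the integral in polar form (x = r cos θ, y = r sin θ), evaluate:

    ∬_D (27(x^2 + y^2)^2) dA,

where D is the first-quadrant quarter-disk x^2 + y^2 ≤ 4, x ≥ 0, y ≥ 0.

The region D is 0 ≤ r ≤ 2, 0 ≤ θ ≤ π/2 in polar coordinates, where x = r cos(θ), y = r sin(θ), and dA = r dr dθ.

Under the substitution, the integrand becomes 27r^4, so

    ∬_D (27(x^2 + y^2)^2) dA = ∫_{0}^{π/2} ∫_{0}^{2} (27r^4) · r dr dθ.

Inner integral (in r): ∫_{0}^{2} (27r^4) · r dr = 288.

Outer integral (in θ): ∫_{0}^{π/2} (288) dθ = 144π.

Therefore ∬_D (27(x^2 + y^2)^2) dA = 144π.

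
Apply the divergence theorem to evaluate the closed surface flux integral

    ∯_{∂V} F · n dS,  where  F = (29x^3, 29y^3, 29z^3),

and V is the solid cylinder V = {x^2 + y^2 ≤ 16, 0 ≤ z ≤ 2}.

By the divergence theorem,

    ∯_{∂V} F · n dS = ∭_V (∇ · F) dV.

Compute the divergence:
    ∇ · F = ∂F_x/∂x + ∂F_y/∂y + ∂F_z/∂z = 87x^2 + 87y^2 + 87z^2.

In cylindrical coordinates, x = r cos(θ), y = r sin(θ), z = z, dV = r dr dθ dz, with 0 ≤ r ≤ 4, 0 ≤ θ ≤ 2π, 0 ≤ z ≤ 2.

The integrand, after substitution and multiplying by the volume element, becomes (87r^2 + 87z^2) · r, so

    ∭_V (∇·F) dV = ∫_0^{2π} ∫_0^{4} ∫_0^{2} (87r^2 + 87z^2) · r dz dr dθ.

Inner (z from 0 to 2): 174r^3 + 232r.
Middle (r from 0 to 4): 12992.
Outer (θ from 0 to 2π): 25984π.

Therefore ∯_{∂V} F · n dS = 25984π.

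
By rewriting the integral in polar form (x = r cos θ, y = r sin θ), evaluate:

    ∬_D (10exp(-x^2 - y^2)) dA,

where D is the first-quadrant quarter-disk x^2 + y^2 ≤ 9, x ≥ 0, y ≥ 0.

The region D is 0 ≤ r ≤ 3, 0 ≤ θ ≤ π/2 in polar coordinates, where x = r cos(θ), y = r sin(θ), and dA = r dr dθ.

Under the substitution, the integrand becomes 10exp(-r^2), so

    ∬_D (10exp(-x^2 - y^2)) dA = ∫_{0}^{π/2} ∫_{0}^{3} (10exp(-r^2)) · r dr dθ.

Inner integral (in r): ∫_{0}^{3} (10exp(-r^2)) · r dr = 5 - 5exp(-9).

Outer integral (in θ): ∫_{0}^{π/2} (5 - 5exp(-9)) dθ = -5π (1 - exp(9))exp(-9)/2.

Therefore ∬_D (10exp(-x^2 - y^2)) dA = -5π (1 - exp(9))exp(-9)/2.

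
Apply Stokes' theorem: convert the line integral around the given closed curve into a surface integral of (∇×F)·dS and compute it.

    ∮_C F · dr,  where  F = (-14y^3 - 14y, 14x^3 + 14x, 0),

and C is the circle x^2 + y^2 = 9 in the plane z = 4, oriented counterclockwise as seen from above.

Let S be the flat disk x^2 + y^2 ≤ 9 in the plane z = 4, with upward unit normal n̂ = ẑ. By Stokes' theorem,

    ∮_C F · dr = ∬_S (∇ × F) · n̂ dS = ∬_D (curl F)_z dA,

where D is the disk x^2 + y^2 ≤ 9.

Compute the curl of F = (-14y^3 - 14y, 14x^3 + 14x, 0):
    (∇ × F)_x = ∂F_z/∂y - ∂F_y/∂z = 0,
    (∇ × F)_y = ∂F_x/∂z - ∂F_z/∂x = 0,
    (∇ × F)_z = ∂F_y/∂x - ∂F_x/∂y = 42x^2 + 42y^2 + 28.

On z = 4, (curl F)_z = 42x^2 + 42y^2 + 28.

Convert to polar (x = r cos θ, y = r sin θ, dA = r dr dθ); the integrand becomes 42r^2 + 28, so

    ∬_D (curl F)_z dA = ∫_0^{2π} ∫_0^{3} (42r^2 + 28) · r dr dθ.

Inner (r from 0 to 3): 1953/2.
Outer (θ from 0 to 2π): 1953π.

Therefore ∮_C F · dr = 1953π.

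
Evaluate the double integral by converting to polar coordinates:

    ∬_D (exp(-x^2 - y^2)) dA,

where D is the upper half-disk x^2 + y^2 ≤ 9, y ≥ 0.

The region D is 0 ≤ r ≤ 3, 0 ≤ θ ≤ π in polar coordinates, where x = r cos(θ), y = r sin(θ), and dA = r dr dθ.

Under the substitution, the integrand becomes exp(-r^2), so

    ∬_D (exp(-x^2 - y^2)) dA = ∫_{0}^{π} ∫_{0}^{3} (exp(-r^2)) · r dr dθ.

Inner integral (in r): ∫_{0}^{3} (exp(-r^2)) · r dr = -(1 - exp(9))exp(-9)/2.

Outer integral (in θ): ∫_{0}^{π} (-(1 - exp(9))exp(-9)/2) dθ = -π exp(-9)/2 + π/2.

Therefore ∬_D (exp(-x^2 - y^2)) dA = -π exp(-9)/2 + π/2.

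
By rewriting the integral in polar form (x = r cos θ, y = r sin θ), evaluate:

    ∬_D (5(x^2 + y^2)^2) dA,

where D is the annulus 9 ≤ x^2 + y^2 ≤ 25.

The region D is 3 ≤ r ≤ 5, 0 ≤ θ ≤ 2π in polar coordinates, where x = r cos(θ), y = r sin(θ), and dA = r dr dθ.

Under the substitution, the integrand becomes 5r^4, so

    ∬_D (5(x^2 + y^2)^2) dA = ∫_{0}^{2π} ∫_{3}^{5} (5r^4) · r dr dθ.

Inner integral (in r): ∫_{3}^{5} (5r^4) · r dr = 37240/3.

Outer integral (in θ): ∫_{0}^{2π} (37240/3) dθ = 74480π/3.

Therefore ∬_D (5(x^2 + y^2)^2) dA = 74480π/3.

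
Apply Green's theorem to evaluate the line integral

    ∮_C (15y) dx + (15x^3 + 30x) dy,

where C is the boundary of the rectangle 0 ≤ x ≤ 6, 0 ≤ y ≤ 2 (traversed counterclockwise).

Green's theorem converts the closed line integral into a double integral over the enclosed region D:

    ∮_C P dx + Q dy = ∬_D (∂Q/∂x - ∂P/∂y) dA.

Here P = 15y, Q = 15x^3 + 30x, so

    ∂Q/∂x = 45x^2 + 30,    ∂P/∂y = 15,
    ∂Q/∂x - ∂P/∂y = 45x^2 + 15.

D is the region 0 ≤ x ≤ 6, 0 ≤ y ≤ 2. Evaluating the double integral:

    ∬_D (45x^2 + 15) dA = ∫_0^{6} ∫_0^{2} (45x^2 + 15) dy dx.

Inner (y from 0 to 2): 90x^2 + 30.
Outer (x from 0 to 6): 6660.

Therefore ∮_C P dx + Q dy = 6660.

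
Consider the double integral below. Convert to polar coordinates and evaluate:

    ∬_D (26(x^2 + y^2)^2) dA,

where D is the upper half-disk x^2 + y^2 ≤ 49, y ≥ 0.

The region D is 0 ≤ r ≤ 7, 0 ≤ θ ≤ π in polar coordinates, where x = r cos(θ), y = r sin(θ), and dA = r dr dθ.

Under the substitution, the integrand becomes 26r^4, so

    ∬_D (26(x^2 + y^2)^2) dA = ∫_{0}^{π} ∫_{0}^{7} (26r^4) · r dr dθ.

Inner integral (in r): ∫_{0}^{7} (26r^4) · r dr = 1529437/3.

Outer integral (in θ): ∫_{0}^{π} (1529437/3) dθ = 1529437π/3.

Therefore ∬_D (26(x^2 + y^2)^2) dA = 1529437π/3.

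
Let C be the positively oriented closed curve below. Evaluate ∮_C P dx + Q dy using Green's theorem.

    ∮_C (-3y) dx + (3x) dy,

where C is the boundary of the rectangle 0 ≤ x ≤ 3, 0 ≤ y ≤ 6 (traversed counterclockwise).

Green's theorem converts the closed line integral into a double integral over the enclosed region D:

    ∮_C P dx + Q dy = ∬_D (∂Q/∂x - ∂P/∂y) dA.

Here P = -3y, Q = 3x, so

    ∂Q/∂x = 3,    ∂P/∂y = -3,
    ∂Q/∂x - ∂P/∂y = 6.

D is the region 0 ≤ x ≤ 3, 0 ≤ y ≤ 6. Evaluating the double integral:

    ∬_D (6) dA = ∫_0^{3} ∫_0^{6} (6) dy dx.

Inner (y from 0 to 6): 36.
Outer (x from 0 to 3): 108.

Therefore ∮_C P dx + Q dy = 108.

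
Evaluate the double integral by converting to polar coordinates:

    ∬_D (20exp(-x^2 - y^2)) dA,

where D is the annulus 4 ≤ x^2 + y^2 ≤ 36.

The region D is 2 ≤ r ≤ 6, 0 ≤ θ ≤ 2π in polar coordinates, where x = r cos(θ), y = r sin(θ), and dA = r dr dθ.

Under the substitution, the integrand becomes 20exp(-r^2), so

    ∬_D (20exp(-x^2 - y^2)) dA = ∫_{0}^{2π} ∫_{2}^{6} (20exp(-r^2)) · r dr dθ.

Inner integral (in r): ∫_{2}^{6} (20exp(-r^2)) · r dr = -(10 - 10exp(32))exp(-36).

Outer integral (in θ): ∫_{0}^{2π} (-(10 - 10exp(32))exp(-36)) dθ = -20π (1 - exp(32))exp(-36).

Therefore ∬_D (20exp(-x^2 - y^2)) dA = -20π (1 - exp(32))exp(-36).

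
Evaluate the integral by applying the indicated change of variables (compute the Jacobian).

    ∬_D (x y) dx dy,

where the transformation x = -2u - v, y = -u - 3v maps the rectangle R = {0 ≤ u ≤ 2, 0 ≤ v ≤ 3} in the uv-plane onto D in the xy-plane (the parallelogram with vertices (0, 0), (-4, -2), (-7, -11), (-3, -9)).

Compute the Jacobian determinant of (x, y) with respect to (u, v):

    ∂(x,y)/∂(u,v) = | -2  -1 | = (-2)(-3) - (-1)(-1) = 5.
                   | -1  -3 |

Its absolute value is |J| = 5 (the area scaling factor).

Substituting x = -2u - v, y = -u - 3v into the integrand,

    x y → 2u^2 + 7u v + 3v^2,

so the integral becomes

    ∬_R (2u^2 + 7u v + 3v^2) · |J| du dv = ∫_0^2 ∫_0^3 (10u^2 + 35u v + 15v^2) dv du.

Inner (v): 30u^2 + 315u/2 + 135.
Outer (u): 665.

Therefore ∬_D (x y) dx dy = 665.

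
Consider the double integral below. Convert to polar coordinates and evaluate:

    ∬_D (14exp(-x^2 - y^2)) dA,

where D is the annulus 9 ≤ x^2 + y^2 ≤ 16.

The region D is 3 ≤ r ≤ 4, 0 ≤ θ ≤ 2π in polar coordinates, where x = r cos(θ), y = r sin(θ), and dA = r dr dθ.

Under the substitution, the integrand becomes 14exp(-r^2), so

    ∬_D (14exp(-x^2 - y^2)) dA = ∫_{0}^{2π} ∫_{3}^{4} (14exp(-r^2)) · r dr dθ.

Inner integral (in r): ∫_{3}^{4} (14exp(-r^2)) · r dr = -(7 - 7exp(7))exp(-16).

Outer integral (in θ): ∫_{0}^{2π} (-(7 - 7exp(7))exp(-16)) dθ = -14π (1 - exp(7))exp(-16).

Therefore ∬_D (14exp(-x^2 - y^2)) dA = -14π (1 - exp(7))exp(-16).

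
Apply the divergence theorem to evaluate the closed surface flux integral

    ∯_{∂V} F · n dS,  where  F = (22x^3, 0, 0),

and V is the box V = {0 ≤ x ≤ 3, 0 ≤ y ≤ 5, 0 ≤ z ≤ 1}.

By the divergence theorem,

    ∯_{∂V} F · n dS = ∭_V (∇ · F) dV.

Compute the divergence:
    ∇ · F = ∂F_x/∂x + ∂F_y/∂y + ∂F_z/∂z = 66x^2 + 0 + 0 = 66x^2.

V is a rectangular box, so dV = dx dy dz with 0 ≤ x ≤ 3, 0 ≤ y ≤ 5, 0 ≤ z ≤ 1.

Integrate (66x^2) over V as an iterated integral:

    ∭_V (∇·F) dV = ∫_0^{3} ∫_0^{5} ∫_0^{1} (66x^2) dz dy dx.

Inner (z from 0 to 1): 66x^2.
Middle (y from 0 to 5): 330x^2.
Outer (x from 0 to 3): 2970.

Therefore ∯_{∂V} F · n dS = 2970.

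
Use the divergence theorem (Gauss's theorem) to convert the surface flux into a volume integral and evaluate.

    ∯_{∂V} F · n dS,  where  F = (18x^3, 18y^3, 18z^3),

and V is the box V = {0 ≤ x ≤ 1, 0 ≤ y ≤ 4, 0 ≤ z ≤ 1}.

By the divergence theorem,

    ∯_{∂V} F · n dS = ∭_V (∇ · F) dV.

Compute the divergence:
    ∇ · F = ∂F_x/∂x + ∂F_y/∂y + ∂F_z/∂z = 54x^2 + 54y^2 + 54z^2.

V is a rectangular box, so dV = dx dy dz with 0 ≤ x ≤ 1, 0 ≤ y ≤ 4, 0 ≤ z ≤ 1.

Integrate (54x^2 + 54y^2 + 54z^2) over V as an iterated integral:

    ∭_V (∇·F) dV = ∫_0^{1} ∫_0^{4} ∫_0^{1} (54x^2 + 54y^2 + 54z^2) dz dy dx.

Inner (z from 0 to 1): 54x^2 + 54y^2 + 18.
Middle (y from 0 to 4): 216x^2 + 1224.
Outer (x from 0 to 1): 1296.

Therefore ∯_{∂V} F · n dS = 1296.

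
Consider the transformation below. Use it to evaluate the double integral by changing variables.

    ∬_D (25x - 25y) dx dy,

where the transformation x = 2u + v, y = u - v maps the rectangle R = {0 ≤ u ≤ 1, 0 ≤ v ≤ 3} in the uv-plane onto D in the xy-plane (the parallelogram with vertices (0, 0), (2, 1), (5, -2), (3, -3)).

Compute the Jacobian determinant of (x, y) with respect to (u, v):

    ∂(x,y)/∂(u,v) = | 2  1 | = (2)(-1) - (1)(1) = -3.
                   | 1  -1 |

Its absolute value is |J| = 3 (the area scaling factor).

Substituting x = 2u + v, y = u - v into the integrand,

    25x - 25y → 25u + 50v,

so the integral becomes

    ∬_R (25u + 50v) · |J| du dv = ∫_0^1 ∫_0^3 (75u + 150v) dv du.

Inner (v): 225u + 675.
Outer (u): 1575/2.

Therefore ∬_D (25x - 25y) dx dy = 1575/2.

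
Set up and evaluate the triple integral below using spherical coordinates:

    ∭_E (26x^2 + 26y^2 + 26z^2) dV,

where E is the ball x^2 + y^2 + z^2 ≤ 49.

In spherical coordinates, x = ρ sin(φ) cos(θ), y = ρ sin(φ) sin(θ), z = ρ cos(φ), and dV = ρ^2 sin(φ) dρ dφ dθ.

The integrand becomes 26ρ^2, so

    ∭_E (26x^2 + 26y^2 + 26z^2) dV = ∫_{0}^{2π} ∫_{0}^{π} ∫_{0}^{7} (26ρ^2) · ρ^2 sin(φ) dρ dφ dθ.

Inner (ρ): 436982sin(φ)/5.
Middle (φ): 873964/5.
Outer (θ): 1747928π/5.

Therefore the triple integral equals 1747928π/5.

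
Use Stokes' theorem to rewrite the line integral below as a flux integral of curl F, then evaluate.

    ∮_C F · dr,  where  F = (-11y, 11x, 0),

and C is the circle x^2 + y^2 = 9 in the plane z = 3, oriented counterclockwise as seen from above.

Let S be the flat disk x^2 + y^2 ≤ 9 in the plane z = 3, with upward unit normal n̂ = ẑ. By Stokes' theorem,

    ∮_C F · dr = ∬_S (∇ × F) · n̂ dS = ∬_D (curl F)_z dA,

where D is the disk x^2 + y^2 ≤ 9.

Compute the curl of F = (-11y, 11x, 0):
    (∇ × F)_x = ∂F_z/∂y - ∂F_y/∂z = 0,
    (∇ × F)_y = ∂F_x/∂z - ∂F_z/∂x = 0,
    (∇ × F)_z = ∂F_y/∂x - ∂F_x/∂y = 22.

On z = 3, (curl F)_z = 22.

Convert to polar (x = r cos θ, y = r sin θ, dA = r dr dθ); the integrand becomes 22, so

    ∬_D (curl F)_z dA = ∫_0^{2π} ∫_0^{3} (22) · r dr dθ.

Inner (r from 0 to 3): 99.
Outer (θ from 0 to 2π): 198π.

Therefore ∮_C F · dr = 198π.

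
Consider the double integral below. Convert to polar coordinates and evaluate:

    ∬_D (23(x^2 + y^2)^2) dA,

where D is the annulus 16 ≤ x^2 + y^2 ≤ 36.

The region D is 4 ≤ r ≤ 6, 0 ≤ θ ≤ 2π in polar coordinates, where x = r cos(θ), y = r sin(θ), and dA = r dr dθ.

Under the substitution, the integrand becomes 23r^4, so

    ∬_D (23(x^2 + y^2)^2) dA = ∫_{0}^{2π} ∫_{4}^{6} (23r^4) · r dr dθ.

Inner integral (in r): ∫_{4}^{6} (23r^4) · r dr = 489440/3.

Outer integral (in θ): ∫_{0}^{2π} (489440/3) dθ = 978880π/3.

Therefore ∬_D (23(x^2 + y^2)^2) dA = 978880π/3.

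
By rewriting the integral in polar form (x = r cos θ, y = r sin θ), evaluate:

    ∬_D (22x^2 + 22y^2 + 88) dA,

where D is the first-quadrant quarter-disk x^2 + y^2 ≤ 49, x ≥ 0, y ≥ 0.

The region D is 0 ≤ r ≤ 7, 0 ≤ θ ≤ π/2 in polar coordinates, where x = r cos(θ), y = r sin(θ), and dA = r dr dθ.

Under the substitution, the integrand becomes 22r^2 + 88, so

    ∬_D (22x^2 + 22y^2 + 88) dA = ∫_{0}^{π/2} ∫_{0}^{7} (22r^2 + 88) · r dr dθ.

Inner integral (in r): ∫_{0}^{7} (22r^2 + 88) · r dr = 30723/2.

Outer integral (in θ): ∫_{0}^{π/2} (30723/2) dθ = 30723π/4.

Therefore ∬_D (22x^2 + 22y^2 + 88) dA = 30723π/4.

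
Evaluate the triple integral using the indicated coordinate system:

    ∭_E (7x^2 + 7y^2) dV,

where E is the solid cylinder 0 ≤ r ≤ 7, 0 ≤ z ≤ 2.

In cylindrical coordinates, x = r cos(θ), y = r sin(θ), z = z, and dV = r dr dθ dz.

The integrand becomes 7r^2, so

    ∭_E (7x^2 + 7y^2) dV = ∫_{0}^{2π} ∫_{0}^{7} ∫_{0}^{2} (7r^2) · r dz dr dθ.

Inner (z): 14r^3.
Middle (r from 0 to 7): 16807/2.
Outer (θ): 16807π.

Therefore the triple integral equals 16807π.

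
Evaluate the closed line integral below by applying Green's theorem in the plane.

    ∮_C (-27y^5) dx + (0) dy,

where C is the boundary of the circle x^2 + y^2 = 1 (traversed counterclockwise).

Green's theorem converts the closed line integral into a double integral over the enclosed region D:

    ∮_C P dx + Q dy = ∬_D (∂Q/∂x - ∂P/∂y) dA.

Here P = -27y^5, Q = 0, so

    ∂Q/∂x = 0,    ∂P/∂y = -135y^4,
    ∂Q/∂x - ∂P/∂y = 135y^4.

D is the region x^2 + y^2 ≤ 1. Evaluating the double integral:

In polar coordinates (x = r cos θ, y = r sin θ, dA = r dr dθ) the integrand becomes 135r^4sin(θ)^4, so

    ∬_D (135y^4) dA = ∫_0^{2π} ∫_0^{1} (135r^4sin(θ)^4) · r dr dθ.

Inner (r from 0 to 1): 45sin(θ)^4/2.
Outer (θ from 0 to 2π): 135π/8.

Therefore ∮_C P dx + Q dy = 135π/8.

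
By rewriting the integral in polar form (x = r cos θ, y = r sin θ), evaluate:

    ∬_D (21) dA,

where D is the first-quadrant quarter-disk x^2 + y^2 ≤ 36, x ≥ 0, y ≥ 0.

The region D is 0 ≤ r ≤ 6, 0 ≤ θ ≤ π/2 in polar coordinates, where x = r cos(θ), y = r sin(θ), and dA = r dr dθ.

Under the substitution, the integrand becomes 21, so

    ∬_D (21) dA = ∫_{0}^{π/2} ∫_{0}^{6} (21) · r dr dθ.

Inner integral (in r): ∫_{0}^{6} (21) · r dr = 378.

Outer integral (in θ): ∫_{0}^{π/2} (378) dθ = 189π.

Therefore ∬_D (21) dA = 189π.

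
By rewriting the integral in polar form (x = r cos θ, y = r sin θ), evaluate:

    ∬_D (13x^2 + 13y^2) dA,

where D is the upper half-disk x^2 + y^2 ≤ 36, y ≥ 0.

The region D is 0 ≤ r ≤ 6, 0 ≤ θ ≤ π in polar coordinates, where x = r cos(θ), y = r sin(θ), and dA = r dr dθ.

Under the substitution, the integrand becomes 13r^2, so

    ∬_D (13x^2 + 13y^2) dA = ∫_{0}^{π} ∫_{0}^{6} (13r^2) · r dr dθ.

Inner integral (in r): ∫_{0}^{6} (13r^2) · r dr = 4212.

Outer integral (in θ): ∫_{0}^{π} (4212) dθ = 4212π.

Therefore ∬_D (13x^2 + 13y^2) dA = 4212π.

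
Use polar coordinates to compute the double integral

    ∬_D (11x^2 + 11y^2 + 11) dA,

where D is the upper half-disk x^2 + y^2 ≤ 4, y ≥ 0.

The region D is 0 ≤ r ≤ 2, 0 ≤ θ ≤ π in polar coordinates, where x = r cos(θ), y = r sin(θ), and dA = r dr dθ.

Under the substitution, the integrand becomes 11r^2 + 11, so

    ∬_D (11x^2 + 11y^2 + 11) dA = ∫_{0}^{π} ∫_{0}^{2} (11r^2 + 11) · r dr dθ.

Inner integral (in r): ∫_{0}^{2} (11r^2 + 11) · r dr = 66.

Outer integral (in θ): ∫_{0}^{π} (66) dθ = 66π.

Therefore ∬_D (11x^2 + 11y^2 + 11) dA = 66π.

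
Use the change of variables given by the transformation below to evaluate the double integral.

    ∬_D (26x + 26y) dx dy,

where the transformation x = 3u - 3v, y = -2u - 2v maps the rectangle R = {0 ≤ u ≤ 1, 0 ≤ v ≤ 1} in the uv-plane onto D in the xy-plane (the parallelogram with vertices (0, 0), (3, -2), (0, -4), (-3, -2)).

Compute the Jacobian determinant of (x, y) with respect to (u, v):

    ∂(x,y)/∂(u,v) = | 3  -3 | = (3)(-2) - (-3)(-2) = -12.
                   | -2  -2 |

Its absolute value is |J| = 12 (the area scaling factor).

Substituting x = 3u - 3v, y = -2u - 2v into the integrand,

    26x + 26y → 26u - 130v,

so the integral becomes

    ∬_R (26u - 130v) · |J| du dv = ∫_0^1 ∫_0^1 (312u - 1560v) dv du.

Inner (v): 312u - 780.
Outer (u): -624.

Therefore ∬_D (26x + 26y) dx dy = -624.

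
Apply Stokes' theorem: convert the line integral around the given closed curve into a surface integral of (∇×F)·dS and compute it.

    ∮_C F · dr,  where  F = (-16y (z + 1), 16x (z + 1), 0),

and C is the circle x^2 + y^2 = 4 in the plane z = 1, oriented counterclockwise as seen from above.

Let S be the flat disk x^2 + y^2 ≤ 4 in the plane z = 1, with upward unit normal n̂ = ẑ. By Stokes' theorem,

    ∮_C F · dr = ∬_S (∇ × F) · n̂ dS = ∬_D (curl F)_z dA,

where D is the disk x^2 + y^2 ≤ 4.

Compute the curl of F = (-16y (z + 1), 16x (z + 1), 0):
    (∇ × F)_x = ∂F_z/∂y - ∂F_y/∂z = -16x,
    (∇ × F)_y = ∂F_x/∂z - ∂F_z/∂x = -16y,
    (∇ × F)_z = ∂F_y/∂x - ∂F_x/∂y = 32z + 32.

On z = 1, (curl F)_z = 64.

Convert to polar (x = r cos θ, y = r sin θ, dA = r dr dθ); the integrand becomes 64, so

    ∬_D (curl F)_z dA = ∫_0^{2π} ∫_0^{2} (64) · r dr dθ.

Inner (r from 0 to 2): 128.
Outer (θ from 0 to 2π): 256π.

Therefore ∮_C F · dr = 256π.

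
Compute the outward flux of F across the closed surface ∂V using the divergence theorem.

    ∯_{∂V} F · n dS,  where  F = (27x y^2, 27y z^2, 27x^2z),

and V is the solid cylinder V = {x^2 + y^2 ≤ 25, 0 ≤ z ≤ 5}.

By the divergence theorem,

    ∯_{∂V} F · n dS = ∭_V (∇ · F) dV.

Compute the divergence:
    ∇ · F = ∂F_x/∂x + ∂F_y/∂y + ∂F_z/∂z = 27y^2 + 27z^2 + 27x^2 = 27x^2 + 27y^2 + 27z^2.

In cylindrical coordinates, x = r cos(θ), y = r sin(θ), z = z, dV = r dr dθ dz, with 0 ≤ r ≤ 5, 0 ≤ θ ≤ 2π, 0 ≤ z ≤ 5.

The integrand, after substitution and multiplying by the volume element, becomes (27r^2 + 27z^2) · r, so

    ∭_V (∇·F) dV = ∫_0^{2π} ∫_0^{5} ∫_0^{5} (27r^2 + 27z^2) · r dz dr dθ.

Inner (z from 0 to 5): 135r^3 + 1125r.
Middle (r from 0 to 5): 140625/4.
Outer (θ from 0 to 2π): 140625π/2.

Therefore ∯_{∂V} F · n dS = 140625π/2.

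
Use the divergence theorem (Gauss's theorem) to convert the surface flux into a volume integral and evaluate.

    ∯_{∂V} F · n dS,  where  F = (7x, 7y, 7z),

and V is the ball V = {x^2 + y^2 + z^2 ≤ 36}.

By the divergence theorem,

    ∯_{∂V} F · n dS = ∭_V (∇ · F) dV.

Compute the divergence:
    ∇ · F = ∂F_x/∂x + ∂F_y/∂y + ∂F_z/∂z = 7 + 7 + 7 = 21.

In spherical coordinates, x = ρ sin(φ) cos(θ), y = ρ sin(φ) sin(θ), z = ρ cos(φ), dV = ρ^2 sin(φ) dρ dφ dθ, with 0 ≤ ρ ≤ 6, 0 ≤ φ ≤ π, 0 ≤ θ ≤ 2π.

The integrand, after substitution and multiplying by the volume element, becomes (21) · ρ^2 sin(φ), so

    ∭_V (∇·F) dV = ∫_0^{2π} ∫_0^{π} ∫_0^{6} (21) · ρ^2 sin(φ) dρ dφ dθ.

Inner (ρ from 0 to 6): 1512sin(φ).
Middle (φ from 0 to π): 3024.
Outer (θ from 0 to 2π): 6048π.

Therefore ∯_{∂V} F · n dS = 6048π.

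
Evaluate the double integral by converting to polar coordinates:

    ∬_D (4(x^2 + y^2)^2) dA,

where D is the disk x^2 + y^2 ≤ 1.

The region D is 0 ≤ r ≤ 1, 0 ≤ θ ≤ 2π in polar coordinates, where x = r cos(θ), y = r sin(θ), and dA = r dr dθ.

Under the substitution, the integrand becomes 4r^4, so

    ∬_D (4(x^2 + y^2)^2) dA = ∫_{0}^{2π} ∫_{0}^{1} (4r^4) · r dr dθ.

Inner integral (in r): ∫_{0}^{1} (4r^4) · r dr = 2/3.

Outer integral (in θ): ∫_{0}^{2π} (2/3) dθ = 4π/3.

Therefore ∬_D (4(x^2 + y^2)^2) dA = 4π/3.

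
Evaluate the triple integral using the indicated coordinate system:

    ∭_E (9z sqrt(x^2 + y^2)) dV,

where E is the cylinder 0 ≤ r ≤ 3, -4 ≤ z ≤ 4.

In cylindrical coordinates, x = r cos(θ), y = r sin(θ), z = z, and dV = r dr dθ dz.

The integrand becomes 9r z, so

    ∭_E (9z sqrt(x^2 + y^2)) dV = ∫_{0}^{2π} ∫_{0}^{3} ∫_{-4}^{4} (9r z) · r dz dr dθ.

Inner (z): 0.
Middle (r from 0 to 3): 0.
Outer (θ): 0.

Therefore the triple integral equals 0.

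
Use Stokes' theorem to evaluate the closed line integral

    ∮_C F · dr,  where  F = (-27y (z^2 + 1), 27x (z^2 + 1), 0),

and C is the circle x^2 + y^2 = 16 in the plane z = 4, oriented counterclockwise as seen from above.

Let S be the flat disk x^2 + y^2 ≤ 16 in the plane z = 4, with upward unit normal n̂ = ẑ. By Stokes' theorem,

    ∮_C F · dr = ∬_S (∇ × F) · n̂ dS = ∬_D (curl F)_z dA,

where D is the disk x^2 + y^2 ≤ 16.

Compute the curl of F = (-27y (z^2 + 1), 27x (z^2 + 1), 0):
    (∇ × F)_x = ∂F_z/∂y - ∂F_y/∂z = -54x z,
    (∇ × F)_y = ∂F_x/∂z - ∂F_z/∂x = -54y z,
    (∇ × F)_z = ∂F_y/∂x - ∂F_x/∂y = 54z^2 + 54.

On z = 4, (curl F)_z = 918.

Convert to polar (x = r cos θ, y = r sin θ, dA = r dr dθ); the integrand becomes 918, so

    ∬_D (curl F)_z dA = ∫_0^{2π} ∫_0^{4} (918) · r dr dθ.

Inner (r from 0 to 4): 7344.
Outer (θ from 0 to 2π): 14688π.

Therefore ∮_C F · dr = 14688π.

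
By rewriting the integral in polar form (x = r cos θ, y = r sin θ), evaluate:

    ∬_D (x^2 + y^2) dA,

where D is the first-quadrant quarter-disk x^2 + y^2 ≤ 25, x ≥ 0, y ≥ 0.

The region D is 0 ≤ r ≤ 5, 0 ≤ θ ≤ π/2 in polar coordinates, where x = r cos(θ), y = r sin(θ), and dA = r dr dθ.

Under the substitution, the integrand becomes r^2, so

    ∬_D (x^2 + y^2) dA = ∫_{0}^{π/2} ∫_{0}^{5} (r^2) · r dr dθ.

Inner integral (in r): ∫_{0}^{5} (r^2) · r dr = 625/4.

Outer integral (in θ): ∫_{0}^{π/2} (625/4) dθ = 625π/8.

Therefore ∬_D (x^2 + y^2) dA = 625π/8.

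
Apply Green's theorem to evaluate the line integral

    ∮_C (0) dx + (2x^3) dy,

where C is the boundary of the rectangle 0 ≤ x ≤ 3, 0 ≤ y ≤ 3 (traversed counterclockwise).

Green's theorem converts the closed line integral into a double integral over the enclosed region D:

    ∮_C P dx + Q dy = ∬_D (∂Q/∂x - ∂P/∂y) dA.

Here P = 0, Q = 2x^3, so

    ∂Q/∂x = 6x^2,    ∂P/∂y = 0,
    ∂Q/∂x - ∂P/∂y = 6x^2.

D is the region 0 ≤ x ≤ 3, 0 ≤ y ≤ 3. Evaluating the double integral:

    ∬_D (6x^2) dA = ∫_0^{3} ∫_0^{3} (6x^2) dy dx.

Inner (y from 0 to 3): 18x^2.
Outer (x from 0 to 3): 162.

Therefore ∮_C P dx + Q dy = 162.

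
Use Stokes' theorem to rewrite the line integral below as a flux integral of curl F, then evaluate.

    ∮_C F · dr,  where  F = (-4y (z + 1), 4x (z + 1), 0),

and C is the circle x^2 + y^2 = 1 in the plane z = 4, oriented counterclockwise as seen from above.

Let S be the flat disk x^2 + y^2 ≤ 1 in the plane z = 4, with upward unit normal n̂ = ẑ. By Stokes' theorem,

    ∮_C F · dr = ∬_S (∇ × F) · n̂ dS = ∬_D (curl F)_z dA,

where D is the disk x^2 + y^2 ≤ 1.

Compute the curl of F = (-4y (z + 1), 4x (z + 1), 0):
    (∇ × F)_x = ∂F_z/∂y - ∂F_y/∂z = -4x,
    (∇ × F)_y = ∂F_x/∂z - ∂F_z/∂x = -4y,
    (∇ × F)_z = ∂F_y/∂x - ∂F_x/∂y = 8z + 8.

On z = 4, (curl F)_z = 40.

Convert to polar (x = r cos θ, y = r sin θ, dA = r dr dθ); the integrand becomes 40, so

    ∬_D (curl F)_z dA = ∫_0^{2π} ∫_0^{1} (40) · r dr dθ.

Inner (r from 0 to 1): 20.
Outer (θ from 0 to 2π): 40π.

Therefore ∮_C F · dr = 40π.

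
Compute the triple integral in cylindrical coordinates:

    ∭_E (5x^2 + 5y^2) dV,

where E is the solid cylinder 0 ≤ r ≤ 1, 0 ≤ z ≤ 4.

In cylindrical coordinates, x = r cos(θ), y = r sin(θ), z = z, and dV = r dr dθ dz.

The integrand becomes 5r^2, so

    ∭_E (5x^2 + 5y^2) dV = ∫_{0}^{2π} ∫_{0}^{1} ∫_{0}^{4} (5r^2) · r dz dr dθ.

Inner (z): 20r^3.
Middle (r from 0 to 1): 5.
Outer (θ): 10π.

Therefore the triple integral equals 10π.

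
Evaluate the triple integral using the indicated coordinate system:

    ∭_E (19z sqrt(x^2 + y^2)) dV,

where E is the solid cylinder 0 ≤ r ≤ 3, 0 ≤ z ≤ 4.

In cylindrical coordinates, x = r cos(θ), y = r sin(θ), z = z, and dV = r dr dθ dz.

The integrand becomes 19r z, so

    ∭_E (19z sqrt(x^2 + y^2)) dV = ∫_{0}^{2π} ∫_{0}^{3} ∫_{0}^{4} (19r z) · r dz dr dθ.

Inner (z): 152r^2.
Middle (r from 0 to 3): 1368.
Outer (θ): 2736π.

Therefore the triple integral equals 2736π.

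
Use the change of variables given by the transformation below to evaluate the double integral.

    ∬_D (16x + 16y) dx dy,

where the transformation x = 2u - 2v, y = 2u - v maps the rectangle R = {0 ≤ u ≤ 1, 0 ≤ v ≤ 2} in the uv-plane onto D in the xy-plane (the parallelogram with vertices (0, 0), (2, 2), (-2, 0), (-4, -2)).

Compute the Jacobian determinant of (x, y) with respect to (u, v):

    ∂(x,y)/∂(u,v) = | 2  -2 | = (2)(-1) - (-2)(2) = 2.
                   | 2  -1 |

Its absolute value is |J| = 2 (the area scaling factor).

Substituting x = 2u - 2v, y = 2u - v into the integrand,

    16x + 16y → 64u - 48v,

so the integral becomes

    ∬_R (64u - 48v) · |J| du dv = ∫_0^1 ∫_0^2 (128u - 96v) dv du.

Inner (v): 256u - 192.
Outer (u): -64.

Therefore ∬_D (16x + 16y) dx dy = -64.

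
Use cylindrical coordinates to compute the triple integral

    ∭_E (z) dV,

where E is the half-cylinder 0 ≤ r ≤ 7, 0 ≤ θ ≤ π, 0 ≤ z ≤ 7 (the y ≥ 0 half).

In cylindrical coordinates, x = r cos(θ), y = r sin(θ), z = z, and dV = r dr dθ dz.

The integrand becomes z, so

    ∭_E (z) dV = ∫_{0}^{π} ∫_{0}^{7} ∫_{0}^{7} (z) · r dz dr dθ.

Inner (z): 49r/2.
Middle (r from 0 to 7): 2401/4.
Outer (θ): 2401π/4.

Therefore the triple integral equals 2401π/4.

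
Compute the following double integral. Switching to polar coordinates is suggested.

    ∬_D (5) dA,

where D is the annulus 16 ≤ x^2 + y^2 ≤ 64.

The region D is 4 ≤ r ≤ 8, 0 ≤ θ ≤ 2π in polar coordinates, where x = r cos(θ), y = r sin(θ), and dA = r dr dθ.

Under the substitution, the integrand becomes 5, so

    ∬_D (5) dA = ∫_{0}^{2π} ∫_{4}^{8} (5) · r dr dθ.

Inner integral (in r): ∫_{4}^{8} (5) · r dr = 120.

Outer integral (in θ): ∫_{0}^{2π} (120) dθ = 240π.

Therefore ∬_D (5) dA = 240π.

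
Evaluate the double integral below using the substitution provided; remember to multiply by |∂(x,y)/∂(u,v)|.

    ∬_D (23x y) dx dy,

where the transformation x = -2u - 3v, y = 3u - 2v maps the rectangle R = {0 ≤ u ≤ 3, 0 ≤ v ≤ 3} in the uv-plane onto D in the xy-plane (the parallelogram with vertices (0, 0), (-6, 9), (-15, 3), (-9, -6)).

Compute the Jacobian determinant of (x, y) with respect to (u, v):

    ∂(x,y)/∂(u,v) = | -2  -3 | = (-2)(-2) - (-3)(3) = 13.
                   | 3  -2 |

Its absolute value is |J| = 13 (the area scaling factor).

Substituting x = -2u - 3v, y = 3u - 2v into the integrand,

    23x y → -138u^2 - 115u v + 138v^2,

so the integral becomes

    ∬_R (-138u^2 - 115u v + 138v^2) · |J| du dv = ∫_0^3 ∫_0^3 (-1794u^2 - 1495u v + 1794v^2) dv du.

Inner (v): -5382u^2 - 13455u/2 + 16146.
Outer (u): -121095/4.

Therefore ∬_D (23x y) dx dy = -121095/4.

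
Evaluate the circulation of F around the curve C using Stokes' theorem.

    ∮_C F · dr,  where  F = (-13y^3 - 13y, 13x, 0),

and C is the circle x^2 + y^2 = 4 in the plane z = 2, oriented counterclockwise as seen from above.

Let S be the flat disk x^2 + y^2 ≤ 4 in the plane z = 2, with upward unit normal n̂ = ẑ. By Stokes' theorem,

    ∮_C F · dr = ∬_S (∇ × F) · n̂ dS = ∬_D (curl F)_z dA,

where D is the disk x^2 + y^2 ≤ 4.

Compute the curl of F = (-13y^3 - 13y, 13x, 0):
    (∇ × F)_x = ∂F_z/∂y - ∂F_y/∂z = 0,
    (∇ × F)_y = ∂F_x/∂z - ∂F_z/∂x = 0,
    (∇ × F)_z = ∂F_y/∂x - ∂F_x/∂y = 39y^2 + 26.

On z = 2, (curl F)_z = 39y^2 + 26.

Convert to polar (x = r cos θ, y = r sin θ, dA = r dr dθ); the integrand becomes 39r^2sin(θ)^2 + 26, so

    ∬_D (curl F)_z dA = ∫_0^{2π} ∫_0^{2} (39r^2sin(θ)^2 + 26) · r dr dθ.

Inner (r from 0 to 2): 156sin(θ)^2 + 52.
Outer (θ from 0 to 2π): 260π.

Therefore ∮_C F · dr = 260π.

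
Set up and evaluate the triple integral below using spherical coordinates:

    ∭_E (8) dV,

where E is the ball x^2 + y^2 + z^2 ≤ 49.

In spherical coordinates, x = ρ sin(φ) cos(θ), y = ρ sin(φ) sin(θ), z = ρ cos(φ), and dV = ρ^2 sin(φ) dρ dφ dθ.

The integrand becomes 8, so

    ∭_E (8) dV = ∫_{0}^{2π} ∫_{0}^{π} ∫_{0}^{7} (8) · ρ^2 sin(φ) dρ dφ dθ.

Inner (ρ): 2744sin(φ)/3.
Middle (φ): 5488/3.
Outer (θ): 10976π/3.

Therefore the triple integral equals 10976π/3.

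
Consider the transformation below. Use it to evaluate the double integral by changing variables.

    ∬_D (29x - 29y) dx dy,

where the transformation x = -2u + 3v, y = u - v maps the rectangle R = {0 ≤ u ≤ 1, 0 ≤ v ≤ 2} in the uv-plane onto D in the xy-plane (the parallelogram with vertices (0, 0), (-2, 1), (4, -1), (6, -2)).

Compute the Jacobian determinant of (x, y) with respect to (u, v):

    ∂(x,y)/∂(u,v) = | -2  3 | = (-2)(-1) - (3)(1) = -1.
                   | 1  -1 |

Its absolute value is |J| = 1 (the area scaling factor).

Substituting x = -2u + 3v, y = u - v into the integrand,

    29x - 29y → -87u + 116v,

so the integral becomes

    ∬_R (-87u + 116v) · |J| du dv = ∫_0^1 ∫_0^2 (-87u + 116v) dv du.

Inner (v): 232 - 174u.
Outer (u): 145.

Therefore ∬_D (29x - 29y) dx dy = 145.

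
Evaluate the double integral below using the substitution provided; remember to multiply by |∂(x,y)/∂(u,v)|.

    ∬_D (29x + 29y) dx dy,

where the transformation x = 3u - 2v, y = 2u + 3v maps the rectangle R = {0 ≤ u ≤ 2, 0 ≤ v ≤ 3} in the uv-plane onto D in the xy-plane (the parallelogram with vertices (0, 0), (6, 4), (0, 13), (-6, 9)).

Compute the Jacobian determinant of (x, y) with respect to (u, v):

    ∂(x,y)/∂(u,v) = | 3  -2 | = (3)(3) - (-2)(2) = 13.
                   | 2  3 |

Its absolute value is |J| = 13 (the area scaling factor).

Substituting x = 3u - 2v, y = 2u + 3v into the integrand,

    29x + 29y → 145u + 29v,

so the integral becomes

    ∬_R (145u + 29v) · |J| du dv = ∫_0^2 ∫_0^3 (1885u + 377v) dv du.

Inner (v): 5655u + 3393/2.
Outer (u): 14703.

Therefore ∬_D (29x + 29y) dx dy = 14703.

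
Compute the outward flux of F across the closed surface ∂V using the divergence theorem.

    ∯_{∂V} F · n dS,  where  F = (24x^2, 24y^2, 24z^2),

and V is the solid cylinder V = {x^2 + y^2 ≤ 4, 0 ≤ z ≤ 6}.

By the divergence theorem,

    ∯_{∂V} F · n dS = ∭_V (∇ · F) dV.

Compute the divergence:
    ∇ · F = ∂F_x/∂x + ∂F_y/∂y + ∂F_z/∂z = 48x + 48y + 48z.

In cylindrical coordinates, x = r cos(θ), y = r sin(θ), z = z, dV = r dr dθ dz, with 0 ≤ r ≤ 2, 0 ≤ θ ≤ 2π, 0 ≤ z ≤ 6.

The integrand, after substitution and multiplying by the volume element, becomes (48sqrt(2)r sin(θ + π/4) + 48z) · r, so

    ∭_V (∇·F) dV = ∫_0^{2π} ∫_0^{2} ∫_0^{6} (48sqrt(2)r sin(θ + π/4) + 48z) · r dz dr dθ.

Inner (z from 0 to 6): 288r (sqrt(2)r sin(θ + π/4) + 3).
Middle (r from 0 to 2): 768sqrt(2)sin(θ + π/4) + 1728.
Outer (θ from 0 to 2π): 3456π.

Therefore ∯_{∂V} F · n dS = 3456π.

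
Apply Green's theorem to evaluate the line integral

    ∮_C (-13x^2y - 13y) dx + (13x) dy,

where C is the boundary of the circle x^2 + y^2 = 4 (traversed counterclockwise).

Green's theorem converts the closed line integral into a double integral over the enclosed region D:

    ∮_C P dx + Q dy = ∬_D (∂Q/∂x - ∂P/∂y) dA.

Here P = -13x^2y - 13y, Q = 13x, so

    ∂Q/∂x = 13,    ∂P/∂y = -13x^2 - 13,
    ∂Q/∂x - ∂P/∂y = 13x^2 + 26.

D is the region x^2 + y^2 ≤ 4. Evaluating the double integral:

In polar coordinates (x = r cos θ, y = r sin θ, dA = r dr dθ) the integrand becomes 13r^2cos(θ)^2 + 26, so

    ∬_D (13x^2 + 26) dA = ∫_0^{2π} ∫_0^{2} (13r^2cos(θ)^2 + 26) · r dr dθ.

Inner (r from 0 to 2): 52cos(θ)^2 + 52.
Outer (θ from 0 to 2π): 156π.

Therefore ∮_C P dx + Q dy = 156π.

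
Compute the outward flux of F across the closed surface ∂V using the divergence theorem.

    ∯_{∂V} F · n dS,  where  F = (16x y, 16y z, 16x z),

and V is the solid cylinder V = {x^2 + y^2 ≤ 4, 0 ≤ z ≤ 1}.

By the divergence theorem,

    ∯_{∂V} F · n dS = ∭_V (∇ · F) dV.

Compute the divergence:
    ∇ · F = ∂F_x/∂x + ∂F_y/∂y + ∂F_z/∂z = 16y + 16z + 16x = 16x + 16y + 16z.

In cylindrical coordinates, x = r cos(θ), y = r sin(θ), z = z, dV = r dr dθ dz, with 0 ≤ r ≤ 2, 0 ≤ θ ≤ 2π, 0 ≤ z ≤ 1.

The integrand, after substitution and multiplying by the volume element, becomes (16sqrt(2)r sin(θ + π/4) + 16z) · r, so

    ∭_V (∇·F) dV = ∫_0^{2π} ∫_0^{2} ∫_0^{1} (16sqrt(2)r sin(θ + π/4) + 16z) · r dz dr dθ.

Inner (z from 0 to 1): 8r (2sqrt(2)r sin(θ + π/4) + 1).
Middle (r from 0 to 2): 128sqrt(2)sin(θ + π/4)/3 + 16.
Outer (θ from 0 to 2π): 32π.

Therefore ∯_{∂V} F · n dS = 32π.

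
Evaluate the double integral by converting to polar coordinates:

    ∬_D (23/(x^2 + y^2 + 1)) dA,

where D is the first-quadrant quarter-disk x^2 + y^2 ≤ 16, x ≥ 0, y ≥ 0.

The region D is 0 ≤ r ≤ 4, 0 ≤ θ ≤ π/2 in polar coordinates, where x = r cos(θ), y = r sin(θ), and dA = r dr dθ.

Under the substitution, the integrand becomes 23/(r^2 + 1), so

    ∬_D (23/(x^2 + y^2 + 1)) dA = ∫_{0}^{π/2} ∫_{0}^{4} (23/(r^2 + 1)) · r dr dθ.

Inner integral (in r): ∫_{0}^{4} (23/(r^2 + 1)) · r dr = 23log(17)/2.

Outer integral (in θ): ∫_{0}^{π/2} (23log(17)/2) dθ = 23π log(17)/4.

Therefore ∬_D (23/(x^2 + y^2 + 1)) dA = 23π log(17)/4.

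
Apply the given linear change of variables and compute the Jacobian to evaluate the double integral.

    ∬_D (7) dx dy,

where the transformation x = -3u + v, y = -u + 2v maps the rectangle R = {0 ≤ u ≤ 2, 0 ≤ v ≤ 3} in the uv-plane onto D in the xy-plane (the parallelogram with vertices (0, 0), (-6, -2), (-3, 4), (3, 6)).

Compute the Jacobian determinant of (x, y) with respect to (u, v):

    ∂(x,y)/∂(u,v) = | -3  1 | = (-3)(2) - (1)(-1) = -5.
                   | -1  2 |

Its absolute value is |J| = 5 (the area scaling factor).

Substituting x = -3u + v, y = -u + 2v into the integrand,

    7 → 7,

so the integral becomes

    ∬_R (7) · |J| du dv = ∫_0^2 ∫_0^3 (35) dv du.

Inner (v): 105.
Outer (u): 210.

Therefore ∬_D (7) dx dy = 210.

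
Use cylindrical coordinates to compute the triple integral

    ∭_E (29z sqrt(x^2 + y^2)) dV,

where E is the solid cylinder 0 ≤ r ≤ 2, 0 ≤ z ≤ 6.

In cylindrical coordinates, x = r cos(θ), y = r sin(θ), z = z, and dV = r dr dθ dz.

The integrand becomes 29r z, so

    ∭_E (29z sqrt(x^2 + y^2)) dV = ∫_{0}^{2π} ∫_{0}^{2} ∫_{0}^{6} (29r z) · r dz dr dθ.

Inner (z): 522r^2.
Middle (r from 0 to 2): 1392.
Outer (θ): 2784π.

Therefore the triple integral equals 2784π.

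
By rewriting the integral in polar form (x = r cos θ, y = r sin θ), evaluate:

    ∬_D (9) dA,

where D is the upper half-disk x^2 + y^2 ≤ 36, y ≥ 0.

The region D is 0 ≤ r ≤ 6, 0 ≤ θ ≤ π in polar coordinates, where x = r cos(θ), y = r sin(θ), and dA = r dr dθ.

Under the substitution, the integrand becomes 9, so

    ∬_D (9) dA = ∫_{0}^{π} ∫_{0}^{6} (9) · r dr dθ.

Inner integral (in r): ∫_{0}^{6} (9) · r dr = 162.

Outer integral (in θ): ∫_{0}^{π} (162) dθ = 162π.

Therefore ∬_D (9) dA = 162π.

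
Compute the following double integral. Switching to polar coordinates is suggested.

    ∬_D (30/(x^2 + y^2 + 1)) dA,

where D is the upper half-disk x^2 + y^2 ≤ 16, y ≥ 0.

The region D is 0 ≤ r ≤ 4, 0 ≤ θ ≤ π in polar coordinates, where x = r cos(θ), y = r sin(θ), and dA = r dr dθ.

Under the substitution, the integrand becomes 30/(r^2 + 1), so

    ∬_D (30/(x^2 + y^2 + 1)) dA = ∫_{0}^{π} ∫_{0}^{4} (30/(r^2 + 1)) · r dr dθ.

Inner integral (in r): ∫_{0}^{4} (30/(r^2 + 1)) · r dr = log(2862423051509815793).

Outer integral (in θ): ∫_{0}^{π} (log(2862423051509815793)) dθ = log(2862423051509815793^π).

Therefore ∬_D (30/(x^2 + y^2 + 1)) dA = log(2862423051509815793^π).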